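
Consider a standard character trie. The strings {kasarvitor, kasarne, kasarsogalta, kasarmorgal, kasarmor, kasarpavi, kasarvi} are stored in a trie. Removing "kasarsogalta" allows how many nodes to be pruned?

7

Walk "kasarsogalta" from the leaf back toward the root, removing each node that no remaining word uses.
The suffix "sogalta" (7 nodes) is used only by "kasarsogalta"; the node for "kasar" still has the child "v", so pruning stops there.
Nodes removed: 7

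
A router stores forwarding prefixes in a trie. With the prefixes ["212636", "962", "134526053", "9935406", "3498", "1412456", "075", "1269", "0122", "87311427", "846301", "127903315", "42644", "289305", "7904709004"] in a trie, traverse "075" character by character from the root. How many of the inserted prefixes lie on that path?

1

Check each prefix of "075" against the stored set — each match is an end-marker on the path.
Prefixes of the query that are stored words: "075"
Count: 1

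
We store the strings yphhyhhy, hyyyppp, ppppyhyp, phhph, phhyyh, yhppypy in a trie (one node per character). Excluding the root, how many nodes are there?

For each word, the new-node count is its length minus the longest prefix already in the trie:
  "yphhyhhy" → 8 new (y, p, h, h, y, h, h, y)
  "hyyyppp" → 7 new (h, y, y, y, p, p, p)
  "ppppyhyp" → 8 new (p, p, p, p, y, h, y, p)
  "phhph" → prefix "p" already present; 4 new (h, h, p, h)
  "phhyyh" → prefix "phh" already present; 3 new (y, y, h)
  "yhppypy" → prefix "y" already present; 6 new (h, p, p, y, p, y)
Total nodes = 8 + 7 + 8 + 4 + 3 + 6 = 36

36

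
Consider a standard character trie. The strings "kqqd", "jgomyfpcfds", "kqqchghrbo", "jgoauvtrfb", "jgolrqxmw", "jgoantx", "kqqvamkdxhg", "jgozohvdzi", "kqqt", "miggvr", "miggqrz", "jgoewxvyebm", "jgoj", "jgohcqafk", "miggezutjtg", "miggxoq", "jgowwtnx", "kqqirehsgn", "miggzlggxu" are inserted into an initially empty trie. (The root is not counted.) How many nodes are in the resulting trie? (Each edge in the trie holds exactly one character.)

106

Count nodes per top-level branch (shared prefixes stored once):
  'j'-branch (jgoantx, jgoauvtrfb, jgoewxvyebm, jgohcqafk, jgoj, jgolrqxmw, jgomyfpcfds, jgowwtnx, jgozohvdzi): 54 nodes
  'k'-branch (kqqchghrbo, kqqd, kqqirehsgn, kqqt, kqqvamkdxhg): 27 nodes
  'm'-branch (miggezutjtg, miggqrz, miggvr, miggxoq, miggzlggxu): 25 nodes
Sum: 106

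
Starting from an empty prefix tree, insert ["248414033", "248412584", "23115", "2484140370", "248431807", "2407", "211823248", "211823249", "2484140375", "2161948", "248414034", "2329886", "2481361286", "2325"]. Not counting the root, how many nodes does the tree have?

Insert word by word; a character creates a node only if that edge doesn't already exist:
  "248414033" → 9 new (2, 4, 8, 4, 1, 4, 0, 3, 3)
  "248412584" → prefix "24841" already present; 4 new (2, 5, 8, 4)
  "23115" → prefix "2" already present; 4 new (3, 1, 1, 5)
  "2484140370" → prefix "24841403" already present; 2 new (7, 0)
  "248431807" → prefix "2484" already present; 5 new (3, 1, 8, 0, 7)
  "2407" → prefix "24" already present; 2 new (0, 7)
  "211823248" → prefix "2" already present; 8 new (1, 1, 8, 2, 3, 2, 4, 8)
  "211823249" → prefix "21182324" already present; 1 new (9)
  "2484140375" → prefix "248414037" already present; 1 new (5)
  "2161948" → prefix "21" already present; 5 new (6, 1, 9, 4, 8)
  "248414034" → prefix "24841403" already present; 1 new (4)
  "2329886" → prefix "23" already present; 5 new (2, 9, 8, 8, 6)
  "2481361286" → prefix "248" already present; 7 new (1, 3, 6, 1, 2, 8, 6)
  "2325" → prefix "232" already present; 1 new (5)
Total nodes = 9 + 4 + 4 + 2 + 5 + 2 + 8 + 1 + 1 + 5 + 1 + 5 + 7 + 1 = 55

55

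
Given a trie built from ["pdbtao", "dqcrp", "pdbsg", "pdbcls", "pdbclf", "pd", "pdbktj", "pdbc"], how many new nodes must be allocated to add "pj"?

"p" is already a path in the trie; the remaining "j" must be added.
So 2 − 1 = 1 new nodes.

1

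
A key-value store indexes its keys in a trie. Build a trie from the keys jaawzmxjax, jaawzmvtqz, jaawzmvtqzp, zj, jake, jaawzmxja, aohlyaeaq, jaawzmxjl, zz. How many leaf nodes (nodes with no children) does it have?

Leaves are exactly the stored words that no other stored word extends.
Those words: "aohlyaeaq", "jaawzmvtqzp", "jaawzmxjax", "jaawzmxjl", "jake", "zj", "zz"
Leaf count: 7

7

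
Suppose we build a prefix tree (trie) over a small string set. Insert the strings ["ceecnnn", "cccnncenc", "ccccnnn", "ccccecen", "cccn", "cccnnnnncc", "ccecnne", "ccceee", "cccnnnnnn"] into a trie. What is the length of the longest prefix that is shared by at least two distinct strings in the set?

Equivalently: take the maximum, over all pairs, of their longest common prefix length.
e.g. "cccnnnnncc" and "cccnnnnnn" share the prefix "cccnnnnn" of length 8; no pair shares a longer one.
Longest shared-prefix length: 8

8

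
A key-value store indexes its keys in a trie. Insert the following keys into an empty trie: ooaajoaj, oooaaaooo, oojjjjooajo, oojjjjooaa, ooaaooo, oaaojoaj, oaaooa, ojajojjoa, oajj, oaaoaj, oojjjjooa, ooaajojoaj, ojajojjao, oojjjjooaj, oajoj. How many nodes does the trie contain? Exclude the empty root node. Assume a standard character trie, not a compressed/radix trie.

57

Insert word by word; a character creates a node only if that edge doesn't already exist:
  "ooaajoaj" → 8 new (o, o, a, a, j, o, a, j)
  "oooaaaooo" → prefix "oo" already present; 7 new (o, a, a, a, o, o, o)
  "oojjjjooajo" → prefix "oo" already present; 9 new (j, j, j, j, o, o, a, j, o)
  "oojjjjooaa" → prefix "oojjjjooa" already present; 1 new (a)
  "ooaaooo" → prefix "ooaa" already present; 3 new (o, o, o)
  "oaaojoaj" → prefix "o" already present; 7 new (a, a, o, j, o, a, j)
  "oaaooa" → prefix "oaao" already present; 2 new (o, a)
  "ojajojjoa" → prefix "o" already present; 8 new (j, a, j, o, j, j, o, a)
  "oajj" → prefix "oa" already present; 2 new (j, j)
  "oaaoaj" → prefix "oaao" already present; 2 new (a, j)
  "oojjjjooa" → prefix "oojjjjooa" already present; 0 new (none)
  "ooaajojoaj" → prefix "ooaajo" already present; 4 new (j, o, a, j)
  "ojajojjao" → prefix "ojajojj" already present; 2 new (a, o)
  "oojjjjooaj" → prefix "oojjjjooaj" already present; 0 new (none)
  "oajoj" → prefix "oaj" already present; 2 new (o, j)
Total nodes = 8 + 7 + 9 + 1 + 3 + 7 + 2 + 8 + 2 + 2 + 0 + 4 + 2 + 0 + 2 = 57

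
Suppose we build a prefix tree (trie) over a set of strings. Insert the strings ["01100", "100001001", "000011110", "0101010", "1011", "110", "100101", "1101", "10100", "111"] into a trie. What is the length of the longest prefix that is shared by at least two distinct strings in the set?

The deepest shared node is where two words last agree before diverging.
"100001001" and "100101" agree on "100" (3 characters) before diverging; nothing deeper is shared.
Longest shared-prefix length: 3

3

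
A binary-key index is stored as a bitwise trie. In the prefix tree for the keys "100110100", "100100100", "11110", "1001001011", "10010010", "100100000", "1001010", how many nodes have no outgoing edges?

6

A leaf is a node with no children — equivalently, the end of a word that is not a proper prefix of any other stored word.
Those words: "100100000", "100100100", "1001001011", "1001010", "100110100", "11110"
Leaf count: 6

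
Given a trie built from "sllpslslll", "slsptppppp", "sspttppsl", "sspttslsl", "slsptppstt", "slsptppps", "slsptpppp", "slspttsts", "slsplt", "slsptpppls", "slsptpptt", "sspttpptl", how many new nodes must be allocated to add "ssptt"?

"ssptt" is already a full path in the trie; only an end-marker is added.
No new nodes are needed: 0.

0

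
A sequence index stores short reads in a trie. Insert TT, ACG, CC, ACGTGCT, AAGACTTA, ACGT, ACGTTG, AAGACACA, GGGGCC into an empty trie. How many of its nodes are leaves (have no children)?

7

A leaf is a node with no children — equivalently, the end of a word that is not a proper prefix of any other stored word.
Those words: "AAGACACA", "AAGACTTA", "ACGTGCT", "ACGTTG", "CC", "GGGGCC", "TT"
Leaf count: 7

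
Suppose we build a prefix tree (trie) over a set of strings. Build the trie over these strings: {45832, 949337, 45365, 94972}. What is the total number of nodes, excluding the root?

Trie structure (* marks end of a word):
(root)
├─ 4
│  └─ 5
│     ├─ 3
│     │  └─ 6
│     │     └─ 5 *
│     └─ 8
│        └─ 3
│           └─ 2 *
└─ 9
   └─ 4
      └─ 9
         ├─ 3
         │  └─ 3
         │     └─ 7 *
         └─ 7
            └─ 2 *
Counting every labelled node above: 16.

16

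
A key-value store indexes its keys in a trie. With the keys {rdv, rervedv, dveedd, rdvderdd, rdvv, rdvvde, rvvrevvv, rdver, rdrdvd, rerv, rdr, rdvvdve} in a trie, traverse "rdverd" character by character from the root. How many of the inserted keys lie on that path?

2

Traverse "rdverd" character by character; count nodes along the way that are marked as word ends.
Prefixes of the query that are stored words: "rdv", "rdver"
Count: 2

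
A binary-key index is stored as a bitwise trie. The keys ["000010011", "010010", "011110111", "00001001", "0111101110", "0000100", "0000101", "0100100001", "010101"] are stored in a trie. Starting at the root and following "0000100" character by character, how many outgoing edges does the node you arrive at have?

1

Walk "0000100" from the root, arriving at one node.
Characters that immediately follow "0000100" among the stored strings: {1}.
That node has 1 child edge.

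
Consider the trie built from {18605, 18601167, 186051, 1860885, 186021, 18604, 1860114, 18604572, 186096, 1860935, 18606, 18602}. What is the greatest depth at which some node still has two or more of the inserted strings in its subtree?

The deepest shared node is where two words last agree before diverging.
e.g. "1860114" and "18601167" share the prefix "186011" of length 6; no pair shares a longer one.
Longest shared-prefix length: 6

6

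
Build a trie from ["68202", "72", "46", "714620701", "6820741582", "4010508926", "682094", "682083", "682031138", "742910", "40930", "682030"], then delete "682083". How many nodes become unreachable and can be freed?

A node on "682083"'s path can go only if nothing else ends at it or branches off below it.
The suffix "83" (2 nodes) is used only by "682083"; the node for "6820" still has the child "2", so pruning stops there.
Nodes removed: 2

2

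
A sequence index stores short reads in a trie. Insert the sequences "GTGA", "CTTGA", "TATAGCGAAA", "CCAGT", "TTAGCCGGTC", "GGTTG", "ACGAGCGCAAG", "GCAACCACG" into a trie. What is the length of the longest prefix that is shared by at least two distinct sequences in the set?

1

Look for the deepest trie node that still has at least two words in its subtree.
"CCAGT" and "CTTGA" agree on "C" (1 characters) before diverging; nothing deeper is shared.
Longest shared-prefix length: 1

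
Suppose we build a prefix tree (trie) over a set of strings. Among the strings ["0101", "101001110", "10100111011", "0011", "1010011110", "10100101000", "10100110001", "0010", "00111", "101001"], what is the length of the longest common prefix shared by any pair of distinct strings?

9

Look for the deepest trie node that still has at least two words in its subtree.
"101001110" and "10100111011" agree on "101001110" (9 characters) before diverging; nothing deeper is shared.
Longest shared-prefix length: 9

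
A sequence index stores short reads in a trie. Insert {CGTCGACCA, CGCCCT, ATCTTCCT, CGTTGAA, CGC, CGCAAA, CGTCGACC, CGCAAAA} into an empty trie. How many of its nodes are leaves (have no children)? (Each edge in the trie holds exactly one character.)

A leaf is a node with no children — equivalently, the end of a word that is not a proper prefix of any other stored word.
Those words: "ATCTTCCT", "CGCAAAA", "CGCCCT", "CGTCGACCA", "CGTTGAA"
Leaf count: 5

5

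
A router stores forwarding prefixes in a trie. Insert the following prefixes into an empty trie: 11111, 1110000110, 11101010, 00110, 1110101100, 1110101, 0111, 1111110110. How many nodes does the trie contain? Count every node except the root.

32

For each word, the new-node count is its length minus the longest prefix already in the trie:
  "11111" → 5 new (1, 1, 1, 1, 1)
  "1110000110" → prefix "111" already present; 7 new (0, 0, 0, 0, 1, 1, 0)
  "11101010" → prefix "1110" already present; 4 new (1, 0, 1, 0)
  "00110" → 5 new (0, 0, 1, 1, 0)
  "1110101100" → prefix "1110101" already present; 3 new (1, 0, 0)
  "1110101" → prefix "1110101" already present; 0 new (none)
  "0111" → prefix "0" already present; 3 new (1, 1, 1)
  "1111110110" → prefix "11111" already present; 5 new (1, 0, 1, 1, 0)
Total nodes = 5 + 7 + 4 + 5 + 3 + 0 + 3 + 5 = 32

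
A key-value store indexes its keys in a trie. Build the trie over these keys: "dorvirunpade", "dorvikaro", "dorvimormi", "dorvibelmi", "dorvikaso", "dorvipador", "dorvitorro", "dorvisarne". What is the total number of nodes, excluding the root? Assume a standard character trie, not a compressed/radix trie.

43

For each word, the new-node count is its length minus the longest prefix already in the trie:
  "dorvirunpade" → 12 new (d, o, r, v, i, r, u, n, p, a, d, e)
  "dorvikaro" → prefix "dorvi" already present; 4 new (k, a, r, o)
  "dorvimormi" → prefix "dorvi" already present; 5 new (m, o, r, m, i)
  "dorvibelmi" → prefix "dorvi" already present; 5 new (b, e, l, m, i)
  "dorvikaso" → prefix "dorvika" already present; 2 new (s, o)
  "dorvipador" → prefix "dorvi" already present; 5 new (p, a, d, o, r)
  "dorvitorro" → prefix "dorvi" already present; 5 new (t, o, r, r, o)
  "dorvisarne" → prefix "dorvi" already present; 5 new (s, a, r, n, e)
Total nodes = 12 + 4 + 5 + 5 + 2 + 5 + 5 + 5 = 43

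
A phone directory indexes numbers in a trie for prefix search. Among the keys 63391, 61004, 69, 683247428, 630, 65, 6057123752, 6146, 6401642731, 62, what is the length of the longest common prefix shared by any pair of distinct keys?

2

The deepest shared node is where two words last agree before diverging.
"61004" and "6146" agree on "61" (2 characters) before diverging; nothing deeper is shared.
Longest shared-prefix length: 2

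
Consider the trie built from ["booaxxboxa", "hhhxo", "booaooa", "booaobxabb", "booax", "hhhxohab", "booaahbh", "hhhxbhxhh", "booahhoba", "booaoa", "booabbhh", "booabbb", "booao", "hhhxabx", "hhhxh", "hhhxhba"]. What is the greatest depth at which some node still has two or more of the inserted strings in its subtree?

Look for the deepest trie node that still has at least two words in its subtree.
"booabbb" and "booabbhh" agree on "booabb" (6 characters) before diverging; nothing deeper is shared.
Longest shared-prefix length: 6

6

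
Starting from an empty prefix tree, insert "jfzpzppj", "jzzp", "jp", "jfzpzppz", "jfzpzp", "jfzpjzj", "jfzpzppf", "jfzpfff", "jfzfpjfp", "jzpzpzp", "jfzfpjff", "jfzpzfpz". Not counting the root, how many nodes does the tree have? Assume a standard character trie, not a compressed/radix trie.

34

Insert word by word; a character creates a node only if that edge doesn't already exist:
  "jfzpzppj" → 8 new (j, f, z, p, z, p, p, j)
  "jzzp" → prefix "j" already present; 3 new (z, z, p)
  "jp" → prefix "j" already present; 1 new (p)
  "jfzpzppz" → prefix "jfzpzpp" already present; 1 new (z)
  "jfzpzp" → prefix "jfzpzp" already present; 0 new (none)
  "jfzpjzj" → prefix "jfzp" already present; 3 new (j, z, j)
  "jfzpzppf" → prefix "jfzpzpp" already present; 1 new (f)
  "jfzpfff" → prefix "jfzp" already present; 3 new (f, f, f)
  "jfzfpjfp" → prefix "jfz" already present; 5 new (f, p, j, f, p)
  "jzpzpzp" → prefix "jz" already present; 5 new (p, z, p, z, p)
  "jfzfpjff" → prefix "jfzfpjf" already present; 1 new (f)
  "jfzpzfpz" → prefix "jfzpz" already present; 3 new (f, p, z)
Total nodes = 8 + 3 + 1 + 1 + 0 + 3 + 1 + 3 + 5 + 5 + 1 + 3 = 34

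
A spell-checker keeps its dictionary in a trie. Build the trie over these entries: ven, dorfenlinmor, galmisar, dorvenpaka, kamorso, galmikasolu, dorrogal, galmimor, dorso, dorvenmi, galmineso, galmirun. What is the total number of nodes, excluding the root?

Trace insertions, counting only characters that open a new branch:
  "ven" → 3 new (v, e, n)
  "dorfenlinmor" → 12 new (d, o, r, f, e, n, l, i, n, m, o, r)
  "galmisar" → 8 new (g, a, l, m, i, s, a, r)
  "dorvenpaka" → prefix "dor" already present; 7 new (v, e, n, p, a, k, a)
  "kamorso" → 7 new (k, a, m, o, r, s, o)
  "galmikasolu" → prefix "galmi" already present; 6 new (k, a, s, o, l, u)
  "dorrogal" → prefix "dor" already present; 5 new (r, o, g, a, l)
  "galmimor" → prefix "galmi" already present; 3 new (m, o, r)
  "dorso" → prefix "dor" already present; 2 new (s, o)
  "dorvenmi" → prefix "dorven" already present; 2 new (m, i)
  "galmineso" → prefix "galmi" already present; 4 new (n, e, s, o)
  "galmirun" → prefix "galmi" already present; 3 new (r, u, n)
Total nodes = 3 + 12 + 8 + 7 + 7 + 6 + 5 + 3 + 2 + 2 + 4 + 3 = 62

62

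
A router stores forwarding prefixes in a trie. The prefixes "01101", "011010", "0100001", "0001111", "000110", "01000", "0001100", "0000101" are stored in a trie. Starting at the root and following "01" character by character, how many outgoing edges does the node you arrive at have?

The children of the "01" node are the distinct next characters among strings starting with "01".
Distinct next characters after "01": 0, 1.
That node has 2 child edges.

2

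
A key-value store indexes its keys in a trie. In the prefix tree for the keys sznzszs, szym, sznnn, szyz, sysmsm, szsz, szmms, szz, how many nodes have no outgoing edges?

8

A leaf is a node with no children — equivalently, the end of a word that is not a proper prefix of any other stored word.
Those words: "sysmsm", "szmms", "sznnn", "sznzszs", "szsz", "szym", "szyz", "szz"
Leaf count: 8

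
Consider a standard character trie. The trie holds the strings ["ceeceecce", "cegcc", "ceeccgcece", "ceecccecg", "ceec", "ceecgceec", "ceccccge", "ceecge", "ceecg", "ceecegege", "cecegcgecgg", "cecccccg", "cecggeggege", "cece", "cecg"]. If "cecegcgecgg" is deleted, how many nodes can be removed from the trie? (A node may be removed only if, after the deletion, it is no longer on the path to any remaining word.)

A node on "cecegcgecgg"'s path can go only if nothing else ends at it or branches off below it.
The suffix "gcgecgg" (7 nodes) is used only by "cecegcgecgg"; "cece" is itself a stored word, so pruning stops there.
Nodes removed: 7

7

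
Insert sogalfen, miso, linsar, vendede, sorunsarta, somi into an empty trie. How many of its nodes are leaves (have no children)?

A leaf is a node with no children — equivalently, the end of a word that is not a proper prefix of any other stored word.
Those words: "linsar", "miso", "sogalfen", "somi", "sorunsarta", "vendede"
Leaf count: 6

6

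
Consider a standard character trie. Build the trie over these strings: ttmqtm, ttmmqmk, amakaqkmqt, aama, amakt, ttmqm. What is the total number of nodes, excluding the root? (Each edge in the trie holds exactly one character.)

25

Trace insertions, counting only characters that open a new branch:
  "ttmqtm" → 6 new (t, t, m, q, t, m)
  "ttmmqmk" → prefix "ttm" already present; 4 new (m, q, m, k)
  "amakaqkmqt" → 10 new (a, m, a, k, a, q, k, m, q, t)
  "aama" → prefix "a" already present; 3 new (a, m, a)
  "amakt" → prefix "amak" already present; 1 new (t)
  "ttmqm" → prefix "ttmq" already present; 1 new (m)
Total nodes = 6 + 4 + 10 + 3 + 1 + 1 = 25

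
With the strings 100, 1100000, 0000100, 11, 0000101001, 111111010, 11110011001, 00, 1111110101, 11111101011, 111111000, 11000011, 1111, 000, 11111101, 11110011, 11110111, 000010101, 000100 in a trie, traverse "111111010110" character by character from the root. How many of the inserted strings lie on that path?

6

Check each prefix of "111111010110" against the stored set — each match is an end-marker on the path.
Prefixes of the query that are stored words: "11", "1111", "11111101", "111111010", "1111110101", "11111101011"
Count: 6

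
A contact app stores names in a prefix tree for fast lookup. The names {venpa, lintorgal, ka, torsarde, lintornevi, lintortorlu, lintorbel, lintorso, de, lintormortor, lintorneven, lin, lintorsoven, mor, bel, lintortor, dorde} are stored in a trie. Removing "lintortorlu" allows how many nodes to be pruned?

Walk "lintortorlu" from the leaf back toward the root, removing each node that no remaining word uses.
The suffix "lu" (2 nodes) is used only by "lintortorlu"; "lintortor" is itself a stored word, so pruning stops there.
Nodes removed: 2

2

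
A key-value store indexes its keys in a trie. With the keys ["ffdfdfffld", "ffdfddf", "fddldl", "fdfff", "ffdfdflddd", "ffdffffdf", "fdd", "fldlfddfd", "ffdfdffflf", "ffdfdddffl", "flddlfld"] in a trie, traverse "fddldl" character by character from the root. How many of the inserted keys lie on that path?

Check each prefix of "fddldl" against the stored set — each match is an end-marker on the path.
Prefixes of the query that are stored words: "fdd", "fddldl"
Count: 2

2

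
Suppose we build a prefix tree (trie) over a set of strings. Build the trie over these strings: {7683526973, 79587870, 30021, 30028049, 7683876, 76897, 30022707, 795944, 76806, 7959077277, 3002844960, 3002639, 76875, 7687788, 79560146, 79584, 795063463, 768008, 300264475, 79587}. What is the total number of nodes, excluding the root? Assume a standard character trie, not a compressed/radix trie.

77

For each word, the new-node count is its length minus the longest prefix already in the trie:
  "7683526973" → 10 new (7, 6, 8, 3, 5, 2, 6, 9, 7, 3)
  "79587870" → prefix "7" already present; 7 new (9, 5, 8, 7, 8, 7, 0)
  "30021" → 5 new (3, 0, 0, 2, 1)
  "30028049" → prefix "3002" already present; 4 new (8, 0, 4, 9)
  "7683876" → prefix "7683" already present; 3 new (8, 7, 6)
  "76897" → prefix "768" already present; 2 new (9, 7)
  "30022707" → prefix "3002" already present; 4 new (2, 7, 0, 7)
  "795944" → prefix "795" already present; 3 new (9, 4, 4)
  "76806" → prefix "768" already present; 2 new (0, 6)
  "7959077277" → prefix "7959" already present; 6 new (0, 7, 7, 2, 7, 7)
  "3002844960" → prefix "30028" already present; 5 new (4, 4, 9, 6, 0)
  "3002639" → prefix "3002" already present; 3 new (6, 3, 9)
  "76875" → prefix "768" already present; 2 new (7, 5)
  "7687788" → prefix "7687" already present; 3 new (7, 8, 8)
  "79560146" → prefix "795" already present; 5 new (6, 0, 1, 4, 6)
  "79584" → prefix "7958" already present; 1 new (4)
  "795063463" → prefix "795" already present; 6 new (0, 6, 3, 4, 6, 3)
  "768008" → prefix "7680" already present; 2 new (0, 8)
  "300264475" → prefix "30026" already present; 4 new (4, 4, 7, 5)
  "79587" → prefix "79587" already present; 0 new (none)
Total nodes = 10 + 7 + 5 + 4 + 3 + 2 + 4 + 3 + 2 + 6 + 5 + 3 + 2 + 3 + 5 + 1 + 6 + 2 + 4 + 0 = 77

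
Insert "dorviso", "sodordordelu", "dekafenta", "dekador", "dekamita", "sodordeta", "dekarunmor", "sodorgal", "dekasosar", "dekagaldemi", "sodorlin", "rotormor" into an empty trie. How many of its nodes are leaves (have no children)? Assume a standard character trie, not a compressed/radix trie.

12

A leaf is a node with no children — equivalently, the end of a word that is not a proper prefix of any other stored word.
Those words: "dekador", "dekafenta", "dekagaldemi", "dekamita", "dekarunmor", "dekasosar", "dorviso", "rotormor", "sodordeta", "sodordordelu", "sodorgal", "sodorlin"
Leaf count: 12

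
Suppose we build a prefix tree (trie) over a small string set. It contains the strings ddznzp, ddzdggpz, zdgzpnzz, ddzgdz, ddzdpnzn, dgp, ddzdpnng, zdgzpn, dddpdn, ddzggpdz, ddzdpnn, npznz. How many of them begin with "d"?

Walk to "d"; the words in its subtree are exactly those with that prefix.
Words under "d": dddpdn, ddzdggpz, ddzdpnn, ddzdpnng, ddzdpnzn, ddzgdz, ddzggpdz, ddznzp, dgp
Count: 9

9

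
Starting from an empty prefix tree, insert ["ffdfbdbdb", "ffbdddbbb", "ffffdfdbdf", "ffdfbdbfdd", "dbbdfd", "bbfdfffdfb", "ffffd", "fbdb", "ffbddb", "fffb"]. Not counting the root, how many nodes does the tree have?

Insert word by word; a character creates a node only if that edge doesn't already exist:
  "ffdfbdbdb" → 9 new (f, f, d, f, b, d, b, d, b)
  "ffbdddbbb" → prefix "ff" already present; 7 new (b, d, d, d, b, b, b)
  "ffffdfdbdf" → prefix "ff" already present; 8 new (f, f, d, f, d, b, d, f)
  "ffdfbdbfdd" → prefix "ffdfbdb" already present; 3 new (f, d, d)
  "dbbdfd" → 6 new (d, b, b, d, f, d)
  "bbfdfffdfb" → 10 new (b, b, f, d, f, f, f, d, f, b)
  "ffffd" → prefix "ffffd" already present; 0 new (none)
  "fbdb" → prefix "f" already present; 3 new (b, d, b)
  "ffbddb" → prefix "ffbdd" already present; 1 new (b)
  "fffb" → prefix "fff" already present; 1 new (b)
Total nodes = 9 + 7 + 8 + 3 + 6 + 10 + 0 + 3 + 1 + 1 = 48

48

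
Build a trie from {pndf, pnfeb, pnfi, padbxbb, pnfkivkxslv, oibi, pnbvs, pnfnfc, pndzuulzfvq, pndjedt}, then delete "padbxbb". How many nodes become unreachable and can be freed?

A node on "padbxbb"'s path can go only if nothing else ends at it or branches off below it.
The suffix "adbxbb" (6 nodes) is used only by "padbxbb"; the node for "p" still has the child "n", so pruning stops there.
Nodes removed: 6

6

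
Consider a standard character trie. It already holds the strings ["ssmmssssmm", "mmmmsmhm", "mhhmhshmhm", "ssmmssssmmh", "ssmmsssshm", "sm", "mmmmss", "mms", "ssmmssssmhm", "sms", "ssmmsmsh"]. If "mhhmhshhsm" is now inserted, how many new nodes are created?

3

Walking "mhhmhshhsm" from the root, the first 7 characters ("mhhmhsh") follow existing edges; "h" is the first miss.
Each of the 3 remaining characters creates one node.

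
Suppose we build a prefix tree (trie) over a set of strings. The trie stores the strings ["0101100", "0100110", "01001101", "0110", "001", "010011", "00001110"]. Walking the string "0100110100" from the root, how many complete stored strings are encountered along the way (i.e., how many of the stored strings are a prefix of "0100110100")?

3

Walk "0100110100" from the root; an end-of-word marker is hit whenever a stored word is a prefix of "0100110100".
Prefixes of the query that are stored words: "010011", "0100110", "01001101"
Count: 3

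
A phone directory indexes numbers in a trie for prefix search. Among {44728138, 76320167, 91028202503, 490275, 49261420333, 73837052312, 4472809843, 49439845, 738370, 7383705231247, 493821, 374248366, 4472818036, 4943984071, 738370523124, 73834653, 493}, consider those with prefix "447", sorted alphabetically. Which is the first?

4472809843

DFS of the "447" subtree visits, in order: "4472809843", "44728138", "4472818036"
The 1st is 4472809843.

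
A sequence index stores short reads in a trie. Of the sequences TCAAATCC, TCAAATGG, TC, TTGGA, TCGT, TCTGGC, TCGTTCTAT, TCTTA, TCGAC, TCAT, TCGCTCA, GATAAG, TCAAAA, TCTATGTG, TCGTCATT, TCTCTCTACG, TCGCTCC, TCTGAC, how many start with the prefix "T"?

17

Traverse to the node for "T", then collect every word in that subtree.
Words under "T": TC, TCAAAA, TCAAATCC, TCAAATGG, TCAT, TCGAC, TCGCTCA, TCGCTCC, TCGT, TCGTCATT, TCGTTCTAT, TCTATGTG, TCTCTCTACG, TCTGAC, TCTGGC, TCTTA, TTGGA
Count: 17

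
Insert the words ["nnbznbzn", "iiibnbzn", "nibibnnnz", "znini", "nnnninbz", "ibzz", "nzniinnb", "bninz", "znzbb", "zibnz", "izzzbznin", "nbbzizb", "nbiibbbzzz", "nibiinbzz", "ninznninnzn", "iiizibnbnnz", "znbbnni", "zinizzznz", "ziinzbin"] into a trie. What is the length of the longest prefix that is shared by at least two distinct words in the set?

The deepest shared node is where two words last agree before diverging.
e.g. "nibibnnnz" and "nibiinbzz" share the prefix "nibi" of length 4; no pair shares a longer one.
Longest shared-prefix length: 4

4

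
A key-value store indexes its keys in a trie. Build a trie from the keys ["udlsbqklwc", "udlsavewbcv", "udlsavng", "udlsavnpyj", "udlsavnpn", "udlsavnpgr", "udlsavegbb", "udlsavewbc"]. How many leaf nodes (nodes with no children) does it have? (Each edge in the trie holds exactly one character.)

A leaf is a node with no children — equivalently, the end of a word that is not a proper prefix of any other stored word.
Those words: "udlsavegbb", "udlsavewbcv", "udlsavng", "udlsavnpgr", "udlsavnpn", "udlsavnpyj", "udlsbqklwc"
Leaf count: 7

7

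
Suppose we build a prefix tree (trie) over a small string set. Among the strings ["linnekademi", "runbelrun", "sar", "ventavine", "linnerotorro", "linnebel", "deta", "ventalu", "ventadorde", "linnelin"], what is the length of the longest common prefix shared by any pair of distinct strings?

5

The deepest shared node is where two words last agree before diverging.
e.g. "linnebel" and "linnekademi" share the prefix "linne" of length 5; no pair shares a longer one.
Longest shared-prefix length: 5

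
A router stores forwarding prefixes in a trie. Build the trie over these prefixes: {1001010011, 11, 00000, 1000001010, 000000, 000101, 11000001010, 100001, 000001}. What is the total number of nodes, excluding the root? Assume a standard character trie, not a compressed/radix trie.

For each word, the new-node count is its length minus the longest prefix already in the trie:
  "1001010011" → 10 new (1, 0, 0, 1, 0, 1, 0, 0, 1, 1)
  "11" → prefix "1" already present; 1 new (1)
  "00000" → 5 new (0, 0, 0, 0, 0)
  "1000001010" → prefix "100" already present; 7 new (0, 0, 0, 1, 0, 1, 0)
  "000000" → prefix "00000" already present; 1 new (0)
  "000101" → prefix "000" already present; 3 new (1, 0, 1)
  "11000001010" → prefix "11" already present; 9 new (0, 0, 0, 0, 0, 1, 0, 1, 0)
  "100001" → prefix "10000" already present; 1 new (1)
  "000001" → prefix "00000" already present; 1 new (1)
Total nodes = 10 + 1 + 5 + 7 + 1 + 3 + 9 + 1 + 1 = 38

38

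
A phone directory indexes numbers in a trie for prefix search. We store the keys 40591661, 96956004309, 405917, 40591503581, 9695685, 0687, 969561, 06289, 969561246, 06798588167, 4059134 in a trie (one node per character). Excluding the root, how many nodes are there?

For each word, the new-node count is its length minus the longest prefix already in the trie:
  "40591661" → 8 new (4, 0, 5, 9, 1, 6, 6, 1)
  "96956004309" → 11 new (9, 6, 9, 5, 6, 0, 0, 4, 3, 0, 9)
  "405917" → prefix "40591" already present; 1 new (7)
  "40591503581" → prefix "40591" already present; 6 new (5, 0, 3, 5, 8, 1)
  "9695685" → prefix "96956" already present; 2 new (8, 5)
  "0687" → 4 new (0, 6, 8, 7)
  "969561" → prefix "96956" already present; 1 new (1)
  "06289" → prefix "06" already present; 3 new (2, 8, 9)
  "969561246" → prefix "969561" already present; 3 new (2, 4, 6)
  "06798588167" → prefix "06" already present; 9 new (7, 9, 8, 5, 8, 8, 1, 6, 7)
  "4059134" → prefix "40591" already present; 2 new (3, 4)
Total nodes = 8 + 11 + 1 + 6 + 2 + 4 + 1 + 3 + 3 + 9 + 2 = 50

50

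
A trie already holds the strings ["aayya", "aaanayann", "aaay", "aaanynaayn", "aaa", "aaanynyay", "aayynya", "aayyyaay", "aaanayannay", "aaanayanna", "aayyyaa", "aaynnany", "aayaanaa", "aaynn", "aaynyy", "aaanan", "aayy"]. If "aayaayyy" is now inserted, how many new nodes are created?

Walking "aayaayyy" from the root, the first 5 characters ("aayaa") follow existing edges; "y" is the first miss.
So 8 − 5 = 3 new nodes.

3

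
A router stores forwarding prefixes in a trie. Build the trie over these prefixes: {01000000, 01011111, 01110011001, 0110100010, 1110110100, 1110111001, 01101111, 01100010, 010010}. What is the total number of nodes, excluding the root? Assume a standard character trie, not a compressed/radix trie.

52

Count nodes per top-level branch (shared prefixes stored once):
  '0'-branch (01000000, 010010, 01011111, 01100010, 0110100010, 01101111, 01110011001): 38 nodes
  '1'-branch (1110110100, 1110111001): 14 nodes
Sum: 52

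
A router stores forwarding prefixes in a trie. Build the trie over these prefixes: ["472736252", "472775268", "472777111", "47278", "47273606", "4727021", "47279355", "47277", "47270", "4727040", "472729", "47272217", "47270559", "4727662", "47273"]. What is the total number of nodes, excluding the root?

For each word, the new-node count is its length minus the longest prefix already in the trie:
  "472736252" → 9 new (4, 7, 2, 7, 3, 6, 2, 5, 2)
  "472775268" → prefix "4727" already present; 5 new (7, 5, 2, 6, 8)
  "472777111" → prefix "47277" already present; 4 new (7, 1, 1, 1)
  "47278" → prefix "4727" already present; 1 new (8)
  "47273606" → prefix "472736" already present; 2 new (0, 6)
  "4727021" → prefix "4727" already present; 3 new (0, 2, 1)
  "47279355" → prefix "4727" already present; 4 new (9, 3, 5, 5)
  "47277" → prefix "47277" already present; 0 new (none)
  "47270" → prefix "47270" already present; 0 new (none)
  "4727040" → prefix "47270" already present; 2 new (4, 0)
  "472729" → prefix "4727" already present; 2 new (2, 9)
  "47272217" → prefix "47272" already present; 3 new (2, 1, 7)
  "47270559" → prefix "47270" already present; 3 new (5, 5, 9)
  "4727662" → prefix "4727" already present; 3 new (6, 6, 2)
  "47273" → prefix "47273" already present; 0 new (none)
Total nodes = 9 + 5 + 4 + 1 + 2 + 3 + 4 + 0 + 0 + 2 + 2 + 3 + 3 + 3 + 0 = 41

41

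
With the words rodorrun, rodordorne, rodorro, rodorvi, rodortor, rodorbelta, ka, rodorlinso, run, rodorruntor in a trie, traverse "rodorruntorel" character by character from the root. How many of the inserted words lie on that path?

Walk "rodorruntorel" from the root; an end-of-word marker is hit whenever a stored word is a prefix of "rodorruntorel".
Prefixes of the query that are stored words: "rodorrun", "rodorruntor"
Count: 2

2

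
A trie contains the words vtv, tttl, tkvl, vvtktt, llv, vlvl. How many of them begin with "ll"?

1

Traverse to the node for "ll", then collect every word in that subtree.
Matches: "llv"
Count: 1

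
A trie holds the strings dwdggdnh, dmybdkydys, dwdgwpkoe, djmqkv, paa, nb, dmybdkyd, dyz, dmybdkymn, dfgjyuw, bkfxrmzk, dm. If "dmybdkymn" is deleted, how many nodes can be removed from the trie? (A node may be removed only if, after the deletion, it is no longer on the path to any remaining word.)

2

After clearing the end-marker at "dmybdkymn", prune upward until reaching a node still needed by another word.
The suffix "mn" (2 nodes) is used only by "dmybdkymn"; the node for "dmybdky" still has the child "d", so pruning stops there.
Nodes removed: 2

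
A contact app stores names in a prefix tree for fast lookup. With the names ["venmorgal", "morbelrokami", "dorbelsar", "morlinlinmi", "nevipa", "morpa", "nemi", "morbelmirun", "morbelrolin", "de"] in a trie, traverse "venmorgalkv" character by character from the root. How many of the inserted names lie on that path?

1

Walk "venmorgalkv" from the root; an end-of-word marker is hit whenever a stored word is a prefix of "venmorgalkv".
Prefixes of the query that are stored words: "venmorgal"
Count: 1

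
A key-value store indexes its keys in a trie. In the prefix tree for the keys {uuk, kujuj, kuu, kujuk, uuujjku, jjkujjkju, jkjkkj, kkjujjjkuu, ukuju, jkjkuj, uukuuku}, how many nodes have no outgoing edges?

Leaves are exactly the stored words that no other stored word extends.
Those words: "jjkujjkju", "jkjkkj", "jkjkuj", "kkjujjjkuu", "kujuj", "kujuk", "kuu", "ukuju", "uukuuku", "uuujjku"
Leaf count: 10

10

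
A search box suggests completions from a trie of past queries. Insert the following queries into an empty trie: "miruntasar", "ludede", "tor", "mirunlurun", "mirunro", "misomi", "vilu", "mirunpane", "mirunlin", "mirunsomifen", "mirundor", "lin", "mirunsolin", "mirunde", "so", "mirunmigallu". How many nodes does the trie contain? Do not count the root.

Trace insertions, counting only characters that open a new branch:
  "miruntasar" → 10 new (m, i, r, u, n, t, a, s, a, r)
  "ludede" → 6 new (l, u, d, e, d, e)
  "tor" → 3 new (t, o, r)
  "mirunlurun" → prefix "mirun" already present; 5 new (l, u, r, u, n)
  "mirunro" → prefix "mirun" already present; 2 new (r, o)
  "misomi" → prefix "mi" already present; 4 new (s, o, m, i)
  "vilu" → 4 new (v, i, l, u)
  "mirunpane" → prefix "mirun" already present; 4 new (p, a, n, e)
  "mirunlin" → prefix "mirunl" already present; 2 new (i, n)
  "mirunsomifen" → prefix "mirun" already present; 7 new (s, o, m, i, f, e, n)
  "mirundor" → prefix "mirun" already present; 3 new (d, o, r)
  "lin" → prefix "l" already present; 2 new (i, n)
  "mirunsolin" → prefix "mirunso" already present; 3 new (l, i, n)
  "mirunde" → prefix "mirund" already present; 1 new (e)
  "so" → 2 new (s, o)
  "mirunmigallu" → prefix "mirun" already present; 7 new (m, i, g, a, l, l, u)
Total nodes = 10 + 6 + 3 + 5 + 2 + 4 + 4 + 4 + 2 + 7 + 3 + 2 + 3 + 1 + 2 + 7 = 65

65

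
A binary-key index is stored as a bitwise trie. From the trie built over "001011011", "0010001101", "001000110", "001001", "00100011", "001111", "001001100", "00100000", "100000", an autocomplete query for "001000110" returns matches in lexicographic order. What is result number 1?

Filter for "001000110…" and sort: "001000110", "0010001101"
The 1st is 001000110.

001000110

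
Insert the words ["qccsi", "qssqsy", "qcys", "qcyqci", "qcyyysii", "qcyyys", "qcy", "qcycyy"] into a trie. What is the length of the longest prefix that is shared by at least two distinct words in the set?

6

The deepest shared node is where two words last agree before diverging.
"qcyyys" and "qcyyysii" agree on "qcyyys" (6 characters) before diverging; nothing deeper is shared.
Longest shared-prefix length: 6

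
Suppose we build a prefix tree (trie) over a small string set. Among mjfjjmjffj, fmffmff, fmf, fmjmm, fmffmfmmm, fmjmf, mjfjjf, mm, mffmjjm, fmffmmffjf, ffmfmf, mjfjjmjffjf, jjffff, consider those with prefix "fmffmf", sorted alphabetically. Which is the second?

fmffmfmmm

DFS of the "fmffmf" subtree visits, in order: "fmffmff", "fmffmfmmm"
Position 2: fmffmfmmm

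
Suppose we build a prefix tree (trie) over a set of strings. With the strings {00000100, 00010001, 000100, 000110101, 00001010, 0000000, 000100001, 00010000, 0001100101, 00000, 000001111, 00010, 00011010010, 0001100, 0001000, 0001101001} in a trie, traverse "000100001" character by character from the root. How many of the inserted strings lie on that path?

Traverse "000100001" character by character; count nodes along the way that are marked as word ends.
Prefixes of the query that are stored words: "00010", "000100", "0001000", "00010000", "000100001"
Count: 5

5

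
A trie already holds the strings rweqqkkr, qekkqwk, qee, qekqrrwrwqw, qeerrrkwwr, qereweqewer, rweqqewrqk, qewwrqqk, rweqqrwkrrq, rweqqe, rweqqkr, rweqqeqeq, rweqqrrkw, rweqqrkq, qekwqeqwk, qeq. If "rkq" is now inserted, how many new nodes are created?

2

"r" is already a path in the trie; the remaining "kq" must be added.
So 3 − 1 = 2 new nodes.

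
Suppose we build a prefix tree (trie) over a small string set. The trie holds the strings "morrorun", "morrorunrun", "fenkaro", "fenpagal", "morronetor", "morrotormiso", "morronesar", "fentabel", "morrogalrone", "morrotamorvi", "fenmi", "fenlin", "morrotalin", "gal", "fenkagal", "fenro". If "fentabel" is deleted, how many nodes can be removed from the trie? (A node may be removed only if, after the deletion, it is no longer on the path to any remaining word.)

A node on "fentabel"'s path can go only if nothing else ends at it or branches off below it.
The suffix "tabel" (5 nodes) is used only by "fentabel"; the node for "fen" still has the child "k", so pruning stops there.
Nodes removed: 5

5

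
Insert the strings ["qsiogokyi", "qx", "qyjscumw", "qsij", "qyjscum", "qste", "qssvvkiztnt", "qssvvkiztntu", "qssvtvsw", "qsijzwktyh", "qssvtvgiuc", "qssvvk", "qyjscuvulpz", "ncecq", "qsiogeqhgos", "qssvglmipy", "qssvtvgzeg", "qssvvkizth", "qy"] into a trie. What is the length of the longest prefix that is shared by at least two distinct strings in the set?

11

The deepest shared node is where two words last agree before diverging.
e.g. "qssvvkiztnt" and "qssvvkiztntu" share the prefix "qssvvkiztnt" of length 11; no pair shares a longer one.
Longest shared-prefix length: 11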